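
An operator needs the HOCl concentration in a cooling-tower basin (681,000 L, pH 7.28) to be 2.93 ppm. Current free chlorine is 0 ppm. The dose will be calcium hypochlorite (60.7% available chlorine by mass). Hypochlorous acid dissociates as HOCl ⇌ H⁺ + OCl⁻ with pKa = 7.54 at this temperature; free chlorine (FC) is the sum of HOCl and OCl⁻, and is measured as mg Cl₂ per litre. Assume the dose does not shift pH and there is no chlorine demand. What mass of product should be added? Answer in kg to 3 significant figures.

[OCl⁻]/[HOCl] = 10^(pH − pKa) = 10^(7.28 − 7.54) = 0.5495; fraction as HOCl = 1/(1 + 0.5495) = 0.6454.
Free chlorine required for 2.93 ppm HOCl: 2.93 / 0.6454 = 4.54 ppm.
FC to add: 4.54 − 0 = 4.54 mg/L as Cl₂.
Cl₂ equivalent: 4.54 mg/L × 681,000 L = 3092 g.
Product at 60.7% available Cl: 3092 / 0.607 = 5094 g.

5.09 kg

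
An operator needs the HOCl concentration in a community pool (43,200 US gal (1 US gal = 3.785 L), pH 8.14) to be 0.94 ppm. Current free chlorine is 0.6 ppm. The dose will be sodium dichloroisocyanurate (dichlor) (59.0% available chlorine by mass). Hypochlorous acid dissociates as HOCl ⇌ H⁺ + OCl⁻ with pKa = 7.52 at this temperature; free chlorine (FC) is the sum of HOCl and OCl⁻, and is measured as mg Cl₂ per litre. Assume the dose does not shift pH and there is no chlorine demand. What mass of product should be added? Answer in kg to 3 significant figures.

1.18 kg

Volume: 43,200 US gal × 3.785 L/gal = 163,512 L.
[OCl⁻]/[HOCl] = 10^(pH − pKa) = 10^(8.14 − 7.52) = 4.169; fraction as HOCl = 1/(1 + 4.169) = 0.1935.
Free chlorine required for 0.94 ppm HOCl: 0.94 / 0.1935 = 4.859 ppm.
FC to add: 4.859 − 0.6 = 4.259 mg/L as Cl₂.
Cl₂ equivalent: 4.259 mg/L × 163,512 L = 696.3 g.
Product at 59.0% available Cl: 696.3 / 0.59 = 1180 g.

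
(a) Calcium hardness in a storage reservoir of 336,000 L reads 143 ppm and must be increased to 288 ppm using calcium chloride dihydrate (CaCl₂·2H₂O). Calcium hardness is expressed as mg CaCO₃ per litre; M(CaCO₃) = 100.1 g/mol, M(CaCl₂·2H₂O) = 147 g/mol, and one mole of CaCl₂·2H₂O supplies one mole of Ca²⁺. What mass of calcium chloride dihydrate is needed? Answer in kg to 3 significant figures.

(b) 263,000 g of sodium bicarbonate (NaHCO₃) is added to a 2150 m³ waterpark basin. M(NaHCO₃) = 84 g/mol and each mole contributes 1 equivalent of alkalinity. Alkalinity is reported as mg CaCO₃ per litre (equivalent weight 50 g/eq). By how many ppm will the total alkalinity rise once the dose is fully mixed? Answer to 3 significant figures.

(a) 71.5 kg; (b) 72.8 ppm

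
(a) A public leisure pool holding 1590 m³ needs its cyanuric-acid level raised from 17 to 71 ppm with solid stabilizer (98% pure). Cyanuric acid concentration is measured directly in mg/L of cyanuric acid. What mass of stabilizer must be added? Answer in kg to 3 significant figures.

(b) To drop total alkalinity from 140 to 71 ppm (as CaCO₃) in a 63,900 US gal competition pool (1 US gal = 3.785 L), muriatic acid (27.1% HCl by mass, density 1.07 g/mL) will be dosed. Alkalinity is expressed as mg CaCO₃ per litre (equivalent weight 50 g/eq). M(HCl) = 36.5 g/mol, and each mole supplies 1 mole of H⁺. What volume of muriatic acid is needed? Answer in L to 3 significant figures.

(a) 87.6 kg; (b) 42.0 L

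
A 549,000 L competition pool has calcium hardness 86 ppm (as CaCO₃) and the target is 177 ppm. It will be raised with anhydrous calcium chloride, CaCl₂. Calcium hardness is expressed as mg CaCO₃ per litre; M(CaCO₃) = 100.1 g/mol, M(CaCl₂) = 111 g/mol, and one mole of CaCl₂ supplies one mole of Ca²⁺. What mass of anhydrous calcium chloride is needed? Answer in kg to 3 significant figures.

Hardness to add: (177 − 86) = 91 mg/L as CaCO₃ × 549,000 L = 49,960 g as CaCO₃.
Moles of Ca²⁺ (1 mol Ca²⁺ ≡ 1 mol CaCO₃): 49,960 / 100.1 g/mol = 499.1 mol.
Mass of CaCl₂: 499.1 × 111 = 55,400 g.

55.4 kg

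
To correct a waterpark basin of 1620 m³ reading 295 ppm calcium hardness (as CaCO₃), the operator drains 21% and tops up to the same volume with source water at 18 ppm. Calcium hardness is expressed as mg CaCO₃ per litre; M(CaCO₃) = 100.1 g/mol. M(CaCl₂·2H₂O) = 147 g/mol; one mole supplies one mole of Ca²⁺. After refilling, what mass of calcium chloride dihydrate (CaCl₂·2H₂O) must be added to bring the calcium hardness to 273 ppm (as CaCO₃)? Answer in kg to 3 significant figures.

Volume: 1620 m³ = 1,620,000 L.
After draining 21% and refilling: 295 × 0.79 + 18 × 0.21 = 236.83 ppm.
Deficit to target: 273 − 236.83 = 36.17 mg/L.
As CaCO₃: 36.17 mg/L × 1,620,000 L = 58,600 g; ÷ 100.1 = 585.4 mol Ca²⁺.
Mass: 585.4 × 147 = 86,050 g.

86.0 kg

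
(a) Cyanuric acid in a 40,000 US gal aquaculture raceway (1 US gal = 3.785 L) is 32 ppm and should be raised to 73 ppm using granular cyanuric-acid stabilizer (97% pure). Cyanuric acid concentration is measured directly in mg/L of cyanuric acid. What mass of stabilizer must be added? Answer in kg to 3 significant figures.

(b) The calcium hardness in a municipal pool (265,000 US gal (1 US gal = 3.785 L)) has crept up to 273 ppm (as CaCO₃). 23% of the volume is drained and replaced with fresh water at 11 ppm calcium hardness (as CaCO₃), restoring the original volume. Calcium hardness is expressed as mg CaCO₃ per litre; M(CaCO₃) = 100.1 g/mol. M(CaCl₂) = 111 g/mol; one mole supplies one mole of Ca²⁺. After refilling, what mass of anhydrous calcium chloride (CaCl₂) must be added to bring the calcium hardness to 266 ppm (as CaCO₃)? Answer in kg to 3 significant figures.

(a) 6.40 kg; (b) 59.2 kg

(a) Volume: 40,000 US gal × 3.785 L/gal = 151,400 L.
(a) CYA to add: (73 − 32) = 41 mg/L × 151,400 L = 6207 g cyanuric acid.
(a) At 97% purity: 6207 / 0.97 = 6399 g product.

(b) Volume: 265,000 US gal × 3.785 L/gal = 1,003,025 L.
(b) After draining 23% and refilling: 273 × 0.77 + 11 × 0.23 = 212.74 ppm.
(b) Deficit to target: 266 − 212.74 = 53.26 mg/L.
(b) As CaCO₃: 53.26 mg/L × 1,003,025 L = 53,420 g; ÷ 100.1 = 533.7 mol Ca²⁺.
(b) Mass: 533.7 × 111 = 59,240 g.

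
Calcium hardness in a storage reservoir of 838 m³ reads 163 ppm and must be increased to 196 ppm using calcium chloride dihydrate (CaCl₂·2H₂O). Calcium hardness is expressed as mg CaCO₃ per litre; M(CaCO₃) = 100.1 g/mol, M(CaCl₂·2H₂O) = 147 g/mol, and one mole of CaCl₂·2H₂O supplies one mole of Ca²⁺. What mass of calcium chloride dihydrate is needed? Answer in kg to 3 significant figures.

Volume: 838 m³ = 838,000 L.
Hardness to add: (196 − 163) = 33 mg/L as CaCO₃ × 838,000 L = 27,650 g as CaCO₃.
Moles of Ca²⁺ (1 mol Ca²⁺ ≡ 1 mol CaCO₃): 27,650 / 100.1 g/mol = 276.3 mol.
Mass of CaCl₂·2H₂O: 276.3 × 147 = 40,610 g.

40.6 kg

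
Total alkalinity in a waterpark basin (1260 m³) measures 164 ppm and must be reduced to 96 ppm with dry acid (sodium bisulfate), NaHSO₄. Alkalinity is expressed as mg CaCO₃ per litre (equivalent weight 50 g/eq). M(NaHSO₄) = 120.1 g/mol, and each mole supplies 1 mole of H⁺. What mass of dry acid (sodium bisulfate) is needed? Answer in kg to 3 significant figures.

206 kg

Volume: 1260 m³ = 1,260,000 L.
Alkalinity to neutralize: (164 − 96) = 68 mg/L as CaCO₃ × 1,260,000 L = 85,680 g as CaCO₃.
Equivalents of H⁺ required: 85,680 ÷ 50 g/eq = 1714 eq = 1714 mol NaHSO₄.
Mass of NaHSO₄: 1714 × 120.1 = 205,800 g.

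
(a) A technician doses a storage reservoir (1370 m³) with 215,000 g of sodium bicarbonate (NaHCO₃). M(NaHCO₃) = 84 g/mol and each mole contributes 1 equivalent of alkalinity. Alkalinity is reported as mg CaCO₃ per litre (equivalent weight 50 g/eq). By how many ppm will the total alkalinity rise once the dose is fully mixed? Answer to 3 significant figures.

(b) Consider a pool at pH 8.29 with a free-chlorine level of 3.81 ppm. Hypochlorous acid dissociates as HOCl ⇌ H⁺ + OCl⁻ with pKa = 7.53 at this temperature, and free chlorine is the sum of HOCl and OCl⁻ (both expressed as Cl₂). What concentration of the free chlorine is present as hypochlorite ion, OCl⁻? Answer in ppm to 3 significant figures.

(a) Volume: 1370 m³ = 1,370,000 L.
(a) Moles of NaHCO₃: 215,000 g ÷ 84 g/mol = 2560 mol → 2560 eq of alkalinity.
(a) As CaCO₃: 2560 eq × 50 g/eq = 128,000 g.
(a) Rise: 128,000 g / 1,370,000 L × 1000 = 93.41 mg/L.

(b) [OCl⁻]/[HOCl] = 10^(pH − pKa) = 10^(8.29 − 7.53) = 10^0.76 = 5.754.
(b) Fraction as HOCl = 1 / (1 + 5.754) = 0.1481.
(b) OCl⁻ = (1 − 0.1481) × 3.81 ppm = 3.246 ppm.

(a) 93.4 ppm; (b) 3.25 ppm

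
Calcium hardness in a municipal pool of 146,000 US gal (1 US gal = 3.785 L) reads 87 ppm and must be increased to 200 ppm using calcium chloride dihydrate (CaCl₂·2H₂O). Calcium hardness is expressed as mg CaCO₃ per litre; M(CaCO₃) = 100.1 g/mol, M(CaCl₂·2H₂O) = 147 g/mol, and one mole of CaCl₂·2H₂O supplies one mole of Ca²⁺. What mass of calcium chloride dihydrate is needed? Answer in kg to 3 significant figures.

91.7 kg

Volume: 146,000 US gal × 3.785 L/gal = 552,610 L.
Hardness to add: (200 − 87) = 113 mg/L as CaCO₃ × 552,610 L = 62,440 g as CaCO₃.
Moles of Ca²⁺ (1 mol Ca²⁺ ≡ 1 mol CaCO₃): 62,440 / 100.1 g/mol = 623.8 mol.
Mass of CaCl₂·2H₂O: 623.8 × 147 = 91,700 g.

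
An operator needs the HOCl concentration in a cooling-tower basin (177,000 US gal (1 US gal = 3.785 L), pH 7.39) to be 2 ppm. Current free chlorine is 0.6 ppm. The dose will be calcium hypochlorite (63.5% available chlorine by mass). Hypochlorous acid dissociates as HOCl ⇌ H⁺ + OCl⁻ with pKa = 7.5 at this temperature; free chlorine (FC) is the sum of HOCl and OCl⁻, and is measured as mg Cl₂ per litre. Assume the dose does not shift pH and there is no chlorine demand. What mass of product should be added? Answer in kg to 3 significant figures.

Volume: 177,000 US gal × 3.785 L/gal = 669,945 L.
[OCl⁻]/[HOCl] = 10^(pH − pKa) = 10^(7.39 − 7.5) = 0.7762; fraction as HOCl = 1/(1 + 0.7762) = 0.563.
Free chlorine required for 2 ppm HOCl: 2 / 0.563 = 3.552 ppm.
FC to add: 3.552 − 0.6 = 2.952 mg/L as Cl₂.
Cl₂ equivalent: 2.952 mg/L × 669,945 L = 1978 g.
Product at 63.5% available Cl: 1978 / 0.635 = 3115 g.

3.11 kg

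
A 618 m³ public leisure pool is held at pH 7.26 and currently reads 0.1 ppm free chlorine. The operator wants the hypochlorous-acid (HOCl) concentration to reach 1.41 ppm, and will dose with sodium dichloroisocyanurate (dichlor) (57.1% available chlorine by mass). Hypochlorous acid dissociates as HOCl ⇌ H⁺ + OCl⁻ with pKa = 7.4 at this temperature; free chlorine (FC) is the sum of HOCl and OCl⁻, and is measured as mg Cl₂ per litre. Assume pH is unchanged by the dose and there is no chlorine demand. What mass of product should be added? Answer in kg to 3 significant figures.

Volume: 618 m³ = 618,000 L.
[OCl⁻]/[HOCl] = 10^(pH − pKa) = 10^(7.26 − 7.4) = 0.7244; fraction as HOCl = 1/(1 + 0.7244) = 0.5799.
Free chlorine required for 1.41 ppm HOCl: 1.41 / 0.5799 = 2.431 ppm.
FC to add: 2.431 − 0.1 = 2.331 mg/L as Cl₂.
Cl₂ equivalent: 2.331 mg/L × 618,000 L = 1441 g.
Product at 57.1% available Cl: 1441 / 0.571 = 2523 g.

2.52 kg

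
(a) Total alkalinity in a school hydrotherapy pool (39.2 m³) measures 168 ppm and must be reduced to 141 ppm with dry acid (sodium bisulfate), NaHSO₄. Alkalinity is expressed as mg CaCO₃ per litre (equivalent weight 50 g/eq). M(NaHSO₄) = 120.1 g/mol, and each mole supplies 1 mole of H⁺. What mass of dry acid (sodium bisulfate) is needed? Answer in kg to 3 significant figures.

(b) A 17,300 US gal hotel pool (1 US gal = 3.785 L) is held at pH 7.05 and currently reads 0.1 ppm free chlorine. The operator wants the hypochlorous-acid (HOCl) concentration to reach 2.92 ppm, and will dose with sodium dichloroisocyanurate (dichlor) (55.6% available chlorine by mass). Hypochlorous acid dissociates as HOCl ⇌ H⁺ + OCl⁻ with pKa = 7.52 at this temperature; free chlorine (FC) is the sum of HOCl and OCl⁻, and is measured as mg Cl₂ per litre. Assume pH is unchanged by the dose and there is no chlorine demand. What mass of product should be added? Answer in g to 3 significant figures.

(a) 2.54 kg; (b) 449 g

(a) Volume: 39.2 m³ = 39,200 L.
(a) Alkalinity to neutralize: (168 − 141) = 27 mg/L as CaCO₃ × 39,200 L = 1058 g as CaCO₃.
(a) Equivalents of H⁺ required: 1058 ÷ 50 g/eq = 21.17 eq = 21.17 mol NaHSO₄.
(a) Mass of NaHSO₄: 21.17 × 120.1 = 2542 g.

(b) Volume: 17,300 US gal × 3.785 L/gal = 65,480 L.
(b) [OCl⁻]/[HOCl] = 10^(pH − pKa) = 10^(7.05 − 7.52) = 0.3388; fraction as HOCl = 1/(1 + 0.3388) = 0.7469.
(b) Free chlorine required for 2.92 ppm HOCl: 2.92 / 0.7469 = 3.909 ppm.
(b) FC to add: 3.909 − 0.1 = 3.809 mg/L as Cl₂.
(b) Cl₂ equivalent: 3.809 mg/L × 65,480 L = 249.4 g.
(b) Product at 55.6% available Cl: 249.4 / 0.556 = 448.6 g.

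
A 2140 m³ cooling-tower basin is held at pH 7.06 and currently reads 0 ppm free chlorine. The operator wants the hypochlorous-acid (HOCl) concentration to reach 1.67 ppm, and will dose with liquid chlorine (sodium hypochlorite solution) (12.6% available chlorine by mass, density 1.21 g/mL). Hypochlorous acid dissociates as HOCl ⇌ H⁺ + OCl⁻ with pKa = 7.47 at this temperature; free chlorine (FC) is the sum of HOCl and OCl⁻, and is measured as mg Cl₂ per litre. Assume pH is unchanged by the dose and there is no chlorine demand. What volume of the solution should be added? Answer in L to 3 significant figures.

32.6 L

Volume: 2140 m³ = 2,140,000 L.
[OCl⁻]/[HOCl] = 10^(pH − pKa) = 10^(7.06 − 7.47) = 0.389; fraction as HOCl = 1/(1 + 0.389) = 0.7199.
Free chlorine required for 1.67 ppm HOCl: 1.67 / 0.7199 = 2.32 ppm.
FC to add: 2.32 − 0 = 2.32 mg/L as Cl₂.
Cl₂ equivalent: 2.32 mg/L × 2,140,000 L = 4964 g.
Product at 12.6% available Cl: 4964 / 0.126 = 39,400 g.
Volume: 39,400 g ÷ 1.21 g/mL = 32,560 mL.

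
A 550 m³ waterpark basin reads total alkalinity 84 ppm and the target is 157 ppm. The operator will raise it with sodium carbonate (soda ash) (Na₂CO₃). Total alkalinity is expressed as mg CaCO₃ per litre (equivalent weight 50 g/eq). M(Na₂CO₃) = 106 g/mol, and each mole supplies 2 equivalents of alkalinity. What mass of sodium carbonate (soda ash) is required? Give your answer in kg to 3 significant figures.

42.6 kg

Volume: 550 m³ = 550,000 L.
Alkalinity to add: (157 − 84) = 73 mg/L as CaCO₃ × 550,000 L = 40,150 g as CaCO₃.
Equivalents: 40,150 g ÷ 50 g/eq = 803 eq.
Each mole of Na₂CO₃ supplies 2 eq, so 803 / 2 = 401.5 mol.
Mass: 401.5 mol × 106 g/mol = 42,560 g.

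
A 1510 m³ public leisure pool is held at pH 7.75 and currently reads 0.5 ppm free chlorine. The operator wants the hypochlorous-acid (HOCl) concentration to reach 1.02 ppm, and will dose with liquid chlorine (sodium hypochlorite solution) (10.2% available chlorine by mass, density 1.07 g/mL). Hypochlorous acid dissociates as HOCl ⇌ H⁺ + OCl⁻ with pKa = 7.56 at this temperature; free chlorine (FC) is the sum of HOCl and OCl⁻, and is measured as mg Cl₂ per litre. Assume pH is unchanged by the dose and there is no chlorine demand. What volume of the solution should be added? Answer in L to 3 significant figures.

29.1 L

Volume: 1510 m³ = 1,510,000 L.
[OCl⁻]/[HOCl] = 10^(pH − pKa) = 10^(7.75 − 7.56) = 1.549; fraction as HOCl = 1/(1 + 1.549) = 0.3923.
Free chlorine required for 1.02 ppm HOCl: 1.02 / 0.3923 = 2.6 ppm.
FC to add: 2.6 − 0.5 = 2.1 mg/L as Cl₂.
Cl₂ equivalent: 2.1 mg/L × 1,510,000 L = 3171 g.
Product at 10.2% available Cl: 3171 / 0.102 = 31,090 g.
Volume: 31,090 g ÷ 1.07 g/mL = 29,050 mL.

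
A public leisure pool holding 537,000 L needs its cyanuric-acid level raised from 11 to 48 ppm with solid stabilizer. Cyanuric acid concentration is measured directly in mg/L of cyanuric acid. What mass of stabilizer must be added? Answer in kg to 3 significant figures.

CYA to add: (48 − 11) = 37 mg/L × 537,000 L = 19,870 g cyanuric acid.

19.9 kg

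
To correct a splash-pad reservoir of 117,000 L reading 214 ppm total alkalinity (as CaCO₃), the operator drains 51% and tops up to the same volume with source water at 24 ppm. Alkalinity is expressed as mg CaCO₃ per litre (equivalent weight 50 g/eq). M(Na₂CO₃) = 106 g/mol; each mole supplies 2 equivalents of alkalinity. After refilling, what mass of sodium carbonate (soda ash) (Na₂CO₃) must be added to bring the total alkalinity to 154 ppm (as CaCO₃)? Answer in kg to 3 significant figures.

4.58 kg

After draining 51% and refilling: 214 × 0.49 + 24 × 0.51 = 117.1 ppm.
Deficit to target: 154 − 117.1 = 36.9 mg/L.
As CaCO₃: 36.9 mg/L × 117,000 L = 4317 g; ÷ 50 g/eq ÷ 2 = 43.17 mol Na₂CO₃.
Mass: 43.17 × 106 = 4576 g.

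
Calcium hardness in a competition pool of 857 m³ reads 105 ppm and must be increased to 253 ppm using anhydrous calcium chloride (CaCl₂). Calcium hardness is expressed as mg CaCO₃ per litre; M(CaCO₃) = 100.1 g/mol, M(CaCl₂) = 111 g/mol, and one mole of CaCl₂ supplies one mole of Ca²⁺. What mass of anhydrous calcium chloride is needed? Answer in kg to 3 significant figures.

Volume: 857 m³ = 857,000 L.
Hardness to add: (253 − 105) = 148 mg/L as CaCO₃ × 857,000 L = 126,800 g as CaCO₃.
Moles of Ca²⁺ (1 mol Ca²⁺ ≡ 1 mol CaCO₃): 126,800 / 100.1 g/mol = 1267 mol.
Mass of CaCl₂: 1267 × 111 = 140,600 g.

141 kg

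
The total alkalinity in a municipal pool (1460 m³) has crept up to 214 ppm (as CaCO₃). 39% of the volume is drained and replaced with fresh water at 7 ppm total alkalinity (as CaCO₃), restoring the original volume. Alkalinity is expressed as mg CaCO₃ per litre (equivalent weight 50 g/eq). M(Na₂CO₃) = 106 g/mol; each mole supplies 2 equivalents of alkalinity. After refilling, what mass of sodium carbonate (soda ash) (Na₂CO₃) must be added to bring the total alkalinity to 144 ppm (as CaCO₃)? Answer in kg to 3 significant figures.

16.6 kg

Volume: 1460 m³ = 1,460,000 L.
After draining 39% and refilling: 214 × 0.61 + 7 × 0.39 = 133.27 ppm.
Deficit to target: 144 − 133.27 = 10.73 mg/L.
As CaCO₃: 10.73 mg/L × 1,460,000 L = 15,670 g; ÷ 50 g/eq ÷ 2 = 156.7 mol Na₂CO₃.
Mass: 156.7 × 106 = 16,610 g.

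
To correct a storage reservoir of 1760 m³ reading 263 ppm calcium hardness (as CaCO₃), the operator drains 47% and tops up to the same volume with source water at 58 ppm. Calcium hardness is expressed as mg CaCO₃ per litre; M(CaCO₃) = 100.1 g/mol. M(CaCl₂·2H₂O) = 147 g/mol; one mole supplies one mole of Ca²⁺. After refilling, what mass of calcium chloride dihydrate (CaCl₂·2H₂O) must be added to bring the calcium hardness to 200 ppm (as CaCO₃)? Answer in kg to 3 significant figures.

Volume: 1760 m³ = 1,760,000 L.
After draining 47% and refilling: 263 × 0.53 + 58 × 0.47 = 166.65 ppm.
Deficit to target: 200 − 166.65 = 33.35 mg/L.
As CaCO₃: 33.35 mg/L × 1,760,000 L = 58,700 g; ÷ 100.1 = 586.4 mol Ca²⁺.
Mass: 586.4 × 147 = 86,200 g.

86.2 kg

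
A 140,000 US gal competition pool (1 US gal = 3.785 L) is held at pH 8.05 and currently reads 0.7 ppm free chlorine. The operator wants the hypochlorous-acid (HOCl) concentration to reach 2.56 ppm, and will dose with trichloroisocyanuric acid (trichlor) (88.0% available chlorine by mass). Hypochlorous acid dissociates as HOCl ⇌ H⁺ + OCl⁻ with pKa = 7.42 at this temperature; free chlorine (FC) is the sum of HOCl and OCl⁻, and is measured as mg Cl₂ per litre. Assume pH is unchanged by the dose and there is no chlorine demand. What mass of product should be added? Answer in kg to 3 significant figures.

7.70 kg

Volume: 140,000 US gal × 3.785 L/gal = 529,900 L.
[OCl⁻]/[HOCl] = 10^(pH − pKa) = 10^(8.05 − 7.42) = 4.266; fraction as HOCl = 1/(1 + 4.266) = 0.1899.
Free chlorine required for 2.56 ppm HOCl: 2.56 / 0.1899 = 13.48 ppm.
FC to add: 13.48 − 0.7 = 12.78 mg/L as Cl₂.
Cl₂ equivalent: 12.78 mg/L × 529,900 L = 6772 g.
Product at 88.0% available Cl: 6772 / 0.88 = 7696 g.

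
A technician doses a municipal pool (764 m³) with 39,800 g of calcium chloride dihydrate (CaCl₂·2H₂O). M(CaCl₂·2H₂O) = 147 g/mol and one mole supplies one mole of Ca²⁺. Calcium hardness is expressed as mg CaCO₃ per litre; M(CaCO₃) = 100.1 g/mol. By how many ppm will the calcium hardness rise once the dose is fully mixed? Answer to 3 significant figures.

35.5 ppm

Volume: 764 m³ = 764,000 L.
Moles of Ca²⁺: 39,800 g ÷ 147 g/mol = 270.7 mol.
As CaCO₃: 270.7 mol × 100.1 g/mol = 27,100 g.
Rise: 27,100 g / 764,000 L × 1000 = 35.47 mg/L.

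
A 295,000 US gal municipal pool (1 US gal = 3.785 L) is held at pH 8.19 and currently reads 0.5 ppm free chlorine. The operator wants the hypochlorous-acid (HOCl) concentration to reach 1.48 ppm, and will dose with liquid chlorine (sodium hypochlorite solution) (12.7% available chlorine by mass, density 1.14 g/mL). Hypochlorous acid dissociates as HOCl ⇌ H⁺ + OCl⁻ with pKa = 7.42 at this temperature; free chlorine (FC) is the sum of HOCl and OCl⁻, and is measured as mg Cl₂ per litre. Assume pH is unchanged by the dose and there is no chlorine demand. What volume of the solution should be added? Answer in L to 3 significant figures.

74.8 L

Volume: 295,000 US gal × 3.785 L/gal = 1,116,575 L.
[OCl⁻]/[HOCl] = 10^(pH − pKa) = 10^(8.19 − 7.42) = 5.888; fraction as HOCl = 1/(1 + 5.888) = 0.1452.
Free chlorine required for 1.48 ppm HOCl: 1.48 / 0.1452 = 10.19 ppm.
FC to add: 10.19 − 0.5 = 9.695 mg/L as Cl₂.
Cl₂ equivalent: 9.695 mg/L × 1,116,575 L = 10,830 g.
Product at 12.7% available Cl: 10,830 / 0.127 = 85,240 g.
Volume: 85,240 g ÷ 1.14 g/mL = 74,770 mL.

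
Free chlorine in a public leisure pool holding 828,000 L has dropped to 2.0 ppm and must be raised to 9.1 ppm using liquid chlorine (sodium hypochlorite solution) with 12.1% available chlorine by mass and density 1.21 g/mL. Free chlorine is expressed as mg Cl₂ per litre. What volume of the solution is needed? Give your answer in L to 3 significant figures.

40.2 L

Chlorine deficit: 9.1 − 2.0 = 7.1 ppm = 7.1 mg/L as Cl₂.
Cl₂ equivalent needed: 7.1 mg/L × 828,000 L = 5,879,000 mg = 5879 g.
Product at 12.1% available chlorine: 5879 / 0.121 = 48,590 g.
Volume at density 1.21 g/mL: 48,590 g ÷ 1.21 g/mL = 40,150 mL.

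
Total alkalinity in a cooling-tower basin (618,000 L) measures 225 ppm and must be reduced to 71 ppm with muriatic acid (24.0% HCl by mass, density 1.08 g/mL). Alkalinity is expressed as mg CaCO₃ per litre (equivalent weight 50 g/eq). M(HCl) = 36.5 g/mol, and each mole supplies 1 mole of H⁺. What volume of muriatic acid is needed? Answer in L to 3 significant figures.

268 L

Alkalinity to neutralize: (225 − 71) = 154 mg/L as CaCO₃ × 618,000 L = 95,170 g as CaCO₃.
Equivalents of H⁺ required: 95,170 ÷ 50 g/eq = 1903 eq = 1903 mol HCl.
Mass of HCl: 1903 × 36.5 = 69,480 g.
Mass of 24.0% solution: 69,480 / 0.24 = 289,500 g.
Volume: 289,500 g ÷ 1.08 g/mL = 268,000 mL.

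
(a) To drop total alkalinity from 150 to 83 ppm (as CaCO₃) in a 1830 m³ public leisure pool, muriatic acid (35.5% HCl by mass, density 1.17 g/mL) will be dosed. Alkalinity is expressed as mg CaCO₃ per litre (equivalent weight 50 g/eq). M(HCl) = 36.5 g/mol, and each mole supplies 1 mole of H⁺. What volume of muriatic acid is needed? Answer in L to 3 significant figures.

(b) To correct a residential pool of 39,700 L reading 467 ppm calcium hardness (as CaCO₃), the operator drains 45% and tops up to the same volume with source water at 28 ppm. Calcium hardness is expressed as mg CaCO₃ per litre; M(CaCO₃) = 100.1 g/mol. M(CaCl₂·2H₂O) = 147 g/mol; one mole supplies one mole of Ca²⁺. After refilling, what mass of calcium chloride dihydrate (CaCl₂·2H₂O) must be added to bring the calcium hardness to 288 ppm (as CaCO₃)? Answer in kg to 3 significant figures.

(a) Volume: 1830 m³ = 1,830,000 L.
(a) Alkalinity to neutralize: (150 − 83) = 67 mg/L as CaCO₃ × 1,830,000 L = 122,600 g as CaCO₃.
(a) Equivalents of H⁺ required: 122,600 ÷ 50 g/eq = 2452 eq = 2452 mol HCl.
(a) Mass of HCl: 2452 × 36.5 = 89,510 g.
(a) Mass of 35.5% solution: 89,510 / 0.355 = 252,100 g.
(a) Volume: 252,100 g ÷ 1.17 g/mL = 215,500 mL.

(b) After draining 45% and refilling: 467 × 0.55 + 28 × 0.45 = 269.45 ppm.
(b) Deficit to target: 288 − 269.45 = 18.55 mg/L.
(b) As CaCO₃: 18.55 mg/L × 39,700 L = 736.4 g; ÷ 100.1 = 7.357 mol Ca²⁺.
(b) Mass: 7.357 × 147 = 1081 g.

(a) 215 L; (b) 1.08 kg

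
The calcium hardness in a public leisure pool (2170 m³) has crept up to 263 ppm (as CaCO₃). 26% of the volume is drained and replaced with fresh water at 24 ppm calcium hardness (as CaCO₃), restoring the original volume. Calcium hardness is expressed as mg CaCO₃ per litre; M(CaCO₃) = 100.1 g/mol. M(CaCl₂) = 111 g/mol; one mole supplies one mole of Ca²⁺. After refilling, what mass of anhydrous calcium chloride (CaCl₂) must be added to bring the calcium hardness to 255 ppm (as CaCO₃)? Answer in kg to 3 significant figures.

130 kg

Volume: 2170 m³ = 2,170,000 L.
After draining 26% and refilling: 263 × 0.74 + 24 × 0.26 = 200.86 ppm.
Deficit to target: 255 − 200.86 = 54.14 mg/L.
As CaCO₃: 54.14 mg/L × 2,170,000 L = 117,500 g; ÷ 100.1 = 1174 mol Ca²⁺.
Mass: 1174 × 111 = 130,300 g.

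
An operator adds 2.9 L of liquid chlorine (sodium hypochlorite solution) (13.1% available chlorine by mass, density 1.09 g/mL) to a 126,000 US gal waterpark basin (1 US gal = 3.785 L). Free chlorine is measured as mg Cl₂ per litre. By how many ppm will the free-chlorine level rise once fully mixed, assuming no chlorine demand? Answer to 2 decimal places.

0.87 ppm

Volume: 126,000 US gal × 3.785 L/gal = 476,910 L.
Mass of solution: 2.9 L × 1000 mL/L × 1.09 g/mL = 3161 g.
Available chlorine delivered: 3161 g × 0.131 = 414.1 g as Cl₂.
Concentration rise: 414.1 g / 476,910 L = 0.8683 mg/L = 0.87 ppm.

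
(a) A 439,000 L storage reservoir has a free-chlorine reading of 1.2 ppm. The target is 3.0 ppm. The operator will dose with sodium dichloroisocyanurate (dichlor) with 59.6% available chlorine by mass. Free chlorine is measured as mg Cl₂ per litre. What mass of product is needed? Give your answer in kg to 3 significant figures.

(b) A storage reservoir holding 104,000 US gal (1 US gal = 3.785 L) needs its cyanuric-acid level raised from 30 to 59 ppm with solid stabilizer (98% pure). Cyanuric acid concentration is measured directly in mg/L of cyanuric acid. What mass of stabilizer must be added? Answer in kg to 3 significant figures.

(a) Chlorine deficit: 3.0 − 1.2 = 1.8 ppm = 1.8 mg/L as Cl₂.
(a) Cl₂ equivalent needed: 1.8 mg/L × 439,000 L = 790,200 mg = 790.2 g.
(a) Product at 59.6% available chlorine: 790.2 / 0.596 = 1326 g.

(b) Volume: 104,000 US gal × 3.785 L/gal = 393,640 L.
(b) CYA to add: (59 − 30) = 29 mg/L × 393,640 L = 11,420 g cyanuric acid.
(b) At 98% purity: 11,420 / 0.98 = 11,650 g product.

(a) 1.33 kg; (b) 11.6 kg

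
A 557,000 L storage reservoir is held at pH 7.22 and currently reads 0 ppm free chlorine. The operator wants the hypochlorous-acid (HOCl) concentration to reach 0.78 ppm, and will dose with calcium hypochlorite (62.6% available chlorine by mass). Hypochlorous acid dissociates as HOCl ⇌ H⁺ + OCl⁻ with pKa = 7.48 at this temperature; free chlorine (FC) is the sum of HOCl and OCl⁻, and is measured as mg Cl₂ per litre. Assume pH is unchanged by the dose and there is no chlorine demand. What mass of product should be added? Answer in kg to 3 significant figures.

1.08 kg

[OCl⁻]/[HOCl] = 10^(pH − pKa) = 10^(7.22 − 7.48) = 0.5495; fraction as HOCl = 1/(1 + 0.5495) = 0.6454.
Free chlorine required for 0.78 ppm HOCl: 0.78 / 0.6454 = 1.209 ppm.
FC to add: 1.209 − 0 = 1.209 mg/L as Cl₂.
Cl₂ equivalent: 1.209 mg/L × 557,000 L = 673.2 g.
Product at 62.6% available Cl: 673.2 / 0.626 = 1075 g.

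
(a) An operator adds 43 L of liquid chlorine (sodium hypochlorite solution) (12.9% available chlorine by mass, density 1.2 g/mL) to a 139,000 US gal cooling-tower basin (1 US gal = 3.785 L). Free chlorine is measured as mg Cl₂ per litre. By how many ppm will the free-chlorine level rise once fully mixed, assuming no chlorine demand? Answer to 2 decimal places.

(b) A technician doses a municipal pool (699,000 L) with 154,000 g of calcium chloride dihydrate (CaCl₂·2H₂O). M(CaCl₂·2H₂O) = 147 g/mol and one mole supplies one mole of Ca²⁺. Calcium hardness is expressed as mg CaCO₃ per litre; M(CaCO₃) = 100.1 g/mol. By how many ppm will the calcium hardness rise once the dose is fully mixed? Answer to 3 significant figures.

(a) Volume: 139,000 US gal × 3.785 L/gal = 526,115 L.
(a) Mass of solution: 43 L × 1000 mL/L × 1.2 g/mL = 51,600 g.
(a) Available chlorine delivered: 51,600 g × 0.129 = 6656 g as Cl₂.
(a) Concentration rise: 6656 g / 526,115 L = 12.65 mg/L = 12.65 ppm.

(b) Moles of Ca²⁺: 154,000 g ÷ 147 g/mol = 1048 mol.
(b) As CaCO₃: 1048 mol × 100.1 g/mol = 104,900 g.
(b) Rise: 104,900 g / 699,000 L × 1000 = 150 mg/L.

(a) 12.65 ppm; (b) 150 ppm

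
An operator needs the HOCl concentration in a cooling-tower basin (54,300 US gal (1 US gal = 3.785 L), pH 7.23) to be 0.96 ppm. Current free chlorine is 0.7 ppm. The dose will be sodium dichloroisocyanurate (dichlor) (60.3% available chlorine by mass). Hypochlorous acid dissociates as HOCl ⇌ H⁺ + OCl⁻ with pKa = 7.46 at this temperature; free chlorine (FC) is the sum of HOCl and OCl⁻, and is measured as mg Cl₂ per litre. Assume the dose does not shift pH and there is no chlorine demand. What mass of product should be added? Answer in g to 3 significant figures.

281 g

Volume: 54,300 US gal × 3.785 L/gal = 205,526 L.
[OCl⁻]/[HOCl] = 10^(pH − pKa) = 10^(7.23 − 7.46) = 0.5888; fraction as HOCl = 1/(1 + 0.5888) = 0.6294.
Free chlorine required for 0.96 ppm HOCl: 0.96 / 0.6294 = 1.525 ppm.
FC to add: 1.525 − 0.7 = 0.8253 mg/L as Cl₂.
Cl₂ equivalent: 0.8253 mg/L × 205,526 L = 169.6 g.
Product at 60.3% available Cl: 169.6 / 0.603 = 281.3 g.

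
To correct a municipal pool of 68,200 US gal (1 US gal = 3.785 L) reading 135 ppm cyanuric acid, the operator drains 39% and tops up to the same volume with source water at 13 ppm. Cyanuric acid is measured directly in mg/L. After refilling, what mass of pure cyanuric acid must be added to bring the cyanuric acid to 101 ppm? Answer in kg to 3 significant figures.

3.51 kg

Volume: 68,200 US gal × 3.785 L/gal = 258,137 L.
After draining 39% and refilling: 135 × 0.61 + 13 × 0.39 = 87.42 ppm.
Deficit to target: 101 − 87.42 = 13.58 mg/L.
Mass: 13.58 mg/L × 258,137 L = 3506 g cyanuric acid.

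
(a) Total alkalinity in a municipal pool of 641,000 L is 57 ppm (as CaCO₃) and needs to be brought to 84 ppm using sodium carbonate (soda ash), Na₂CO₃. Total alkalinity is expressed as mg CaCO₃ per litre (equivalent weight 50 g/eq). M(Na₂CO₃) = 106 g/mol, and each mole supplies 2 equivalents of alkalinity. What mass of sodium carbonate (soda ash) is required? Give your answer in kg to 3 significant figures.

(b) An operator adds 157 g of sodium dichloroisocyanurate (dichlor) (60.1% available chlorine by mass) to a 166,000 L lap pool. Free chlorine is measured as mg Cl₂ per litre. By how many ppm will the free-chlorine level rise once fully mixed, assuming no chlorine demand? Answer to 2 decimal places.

(a) Alkalinity to add: (84 − 57) = 27 mg/L as CaCO₃ × 641,000 L = 17,310 g as CaCO₃.
(a) Equivalents: 17,310 g ÷ 50 g/eq = 346.1 eq.
(a) Each mole of Na₂CO₃ supplies 2 eq, so 346.1 / 2 = 173.1 mol.
(a) Mass: 173.1 mol × 106 g/mol = 18,350 g.

(b) Available chlorine delivered: 157 g × 0.601 = 94.36 g as Cl₂.
(b) Concentration rise: 94.36 g / 166,000 L = 0.5684 mg/L = 0.57 ppm.

(a) 18.3 kg; (b) 0.57 ppm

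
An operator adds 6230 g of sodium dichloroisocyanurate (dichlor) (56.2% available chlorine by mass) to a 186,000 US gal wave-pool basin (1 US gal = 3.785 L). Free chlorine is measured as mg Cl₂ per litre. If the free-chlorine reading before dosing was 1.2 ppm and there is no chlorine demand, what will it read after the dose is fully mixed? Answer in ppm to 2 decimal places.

Volume: 186,000 US gal × 3.785 L/gal = 704,010 L.
Available chlorine delivered: 6230 g × 0.562 = 3501 g as Cl₂.
Concentration rise: 3501 g / 704,010 L = 4.973 mg/L = 4.97 ppm.
Final FC: 1.2 + 4.97 = 6.17 ppm.

6.17 ppm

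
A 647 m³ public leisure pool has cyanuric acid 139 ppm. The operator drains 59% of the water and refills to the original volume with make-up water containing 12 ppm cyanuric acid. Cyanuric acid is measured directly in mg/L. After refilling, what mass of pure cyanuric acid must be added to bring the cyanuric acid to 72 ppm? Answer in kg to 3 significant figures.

5.13 kg

Volume: 647 m³ = 647,000 L.
After draining 59% and refilling: 139 × 0.41 + 12 × 0.59 = 64.07 ppm.
Deficit to target: 72 − 64.07 = 7.93 mg/L.
Mass: 7.93 mg/L × 647,000 L = 5131 g cyanuric acid.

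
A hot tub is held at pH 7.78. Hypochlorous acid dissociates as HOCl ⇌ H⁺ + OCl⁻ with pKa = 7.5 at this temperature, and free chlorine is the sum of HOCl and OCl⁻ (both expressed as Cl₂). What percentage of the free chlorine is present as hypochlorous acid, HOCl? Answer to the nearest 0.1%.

[OCl⁻]/[HOCl] = 10^(pH − pKa) = 10^(7.78 − 7.5) = 10^0.28 = 1.905.
Fraction as HOCl = 1 / (1 + 1.905) = 0.3442.

34.4%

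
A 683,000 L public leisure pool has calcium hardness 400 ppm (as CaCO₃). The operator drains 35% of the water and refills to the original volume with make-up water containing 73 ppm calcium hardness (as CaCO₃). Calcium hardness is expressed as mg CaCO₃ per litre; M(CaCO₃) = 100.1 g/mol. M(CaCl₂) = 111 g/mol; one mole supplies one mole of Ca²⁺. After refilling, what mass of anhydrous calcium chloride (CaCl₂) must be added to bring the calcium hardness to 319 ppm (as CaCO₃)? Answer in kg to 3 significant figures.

25.3 kg

After draining 35% and refilling: 400 × 0.65 + 73 × 0.35 = 285.55 ppm.
Deficit to target: 319 − 285.55 = 33.45 mg/L.
As CaCO₃: 33.45 mg/L × 683,000 L = 22,850 g; ÷ 100.1 = 228.2 mol Ca²⁺.
Mass: 228.2 × 111 = 25,330 g.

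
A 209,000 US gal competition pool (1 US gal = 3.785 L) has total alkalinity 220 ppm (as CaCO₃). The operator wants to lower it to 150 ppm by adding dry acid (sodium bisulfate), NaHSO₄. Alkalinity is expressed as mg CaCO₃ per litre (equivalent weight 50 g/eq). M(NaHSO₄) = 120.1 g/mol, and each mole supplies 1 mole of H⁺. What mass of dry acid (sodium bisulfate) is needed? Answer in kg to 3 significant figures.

133 kg

Volume: 209,000 US gal × 3.785 L/gal = 791,065 L.
Alkalinity to neutralize: (220 − 150) = 70 mg/L as CaCO₃ × 791,065 L = 55,370 g as CaCO₃.
Equivalents of H⁺ required: 55,370 ÷ 50 g/eq = 1107 eq = 1107 mol NaHSO₄.
Mass of NaHSO₄: 1107 × 120.1 = 133,000 g.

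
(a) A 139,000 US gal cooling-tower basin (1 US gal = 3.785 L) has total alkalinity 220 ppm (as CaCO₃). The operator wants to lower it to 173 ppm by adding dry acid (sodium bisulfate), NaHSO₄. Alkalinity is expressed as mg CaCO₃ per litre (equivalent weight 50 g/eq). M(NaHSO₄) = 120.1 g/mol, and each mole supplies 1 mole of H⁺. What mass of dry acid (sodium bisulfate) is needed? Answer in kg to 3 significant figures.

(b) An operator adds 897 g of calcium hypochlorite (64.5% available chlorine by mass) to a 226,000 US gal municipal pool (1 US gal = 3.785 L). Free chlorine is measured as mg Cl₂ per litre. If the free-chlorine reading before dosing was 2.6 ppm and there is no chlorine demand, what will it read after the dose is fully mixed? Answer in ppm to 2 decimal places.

(a) Volume: 139,000 US gal × 3.785 L/gal = 526,115 L.
(a) Alkalinity to neutralize: (220 − 173) = 47 mg/L as CaCO₃ × 526,115 L = 24,730 g as CaCO₃.
(a) Equivalents of H⁺ required: 24,730 ÷ 50 g/eq = 494.5 eq = 494.5 mol NaHSO₄.
(a) Mass of NaHSO₄: 494.5 × 120.1 = 59,400 g.

(b) Volume: 226,000 US gal × 3.785 L/gal = 855,410 L.
(b) Available chlorine delivered: 897 g × 0.645 = 578.6 g as Cl₂.
(b) Concentration rise: 578.6 g / 855,410 L = 0.6764 mg/L = 0.68 ppm.
(b) Final FC: 2.6 + 0.68 = 3.28 ppm.

(a) 59.4 kg; (b) 3.28 ppm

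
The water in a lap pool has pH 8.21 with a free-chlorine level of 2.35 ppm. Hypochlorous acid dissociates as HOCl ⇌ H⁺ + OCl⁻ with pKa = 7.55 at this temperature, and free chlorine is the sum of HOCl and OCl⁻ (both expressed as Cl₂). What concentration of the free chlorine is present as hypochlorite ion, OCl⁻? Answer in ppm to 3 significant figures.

[OCl⁻]/[HOCl] = 10^(pH − pKa) = 10^(8.21 − 7.55) = 10^0.66 = 4.571.
Fraction as HOCl = 1 / (1 + 4.571) = 0.1795.
OCl⁻ = (1 − 0.1795) × 2.35 ppm = 1.928 ppm.

1.93 ppm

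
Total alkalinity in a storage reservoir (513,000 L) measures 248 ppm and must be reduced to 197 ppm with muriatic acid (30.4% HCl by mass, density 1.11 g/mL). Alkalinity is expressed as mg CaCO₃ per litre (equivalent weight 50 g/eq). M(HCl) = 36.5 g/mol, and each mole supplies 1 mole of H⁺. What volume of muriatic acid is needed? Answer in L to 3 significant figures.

Alkalinity to neutralize: (248 − 197) = 51 mg/L as CaCO₃ × 513,000 L = 26,160 g as CaCO₃.
Equivalents of H⁺ required: 26,160 ÷ 50 g/eq = 523.3 eq = 523.3 mol HCl.
Mass of HCl: 523.3 × 36.5 = 19,100 g.
Mass of 30.4% solution: 19,100 / 0.304 = 62,830 g.
Volume: 62,830 g ÷ 1.11 g/mL = 56,600 mL.

56.6 L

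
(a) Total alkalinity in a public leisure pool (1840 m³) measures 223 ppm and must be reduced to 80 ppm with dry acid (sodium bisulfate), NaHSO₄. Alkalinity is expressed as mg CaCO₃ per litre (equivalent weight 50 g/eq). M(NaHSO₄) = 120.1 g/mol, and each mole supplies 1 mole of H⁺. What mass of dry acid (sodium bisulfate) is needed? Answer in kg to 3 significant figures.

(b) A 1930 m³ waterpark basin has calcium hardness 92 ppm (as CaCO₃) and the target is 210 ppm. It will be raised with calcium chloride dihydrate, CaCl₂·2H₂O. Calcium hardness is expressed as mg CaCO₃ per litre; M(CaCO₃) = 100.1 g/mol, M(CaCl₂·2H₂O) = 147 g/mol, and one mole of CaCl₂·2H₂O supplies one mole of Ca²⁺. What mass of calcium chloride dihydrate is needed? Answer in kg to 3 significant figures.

(a) Volume: 1840 m³ = 1,840,000 L.
(a) Alkalinity to neutralize: (223 − 80) = 143 mg/L as CaCO₃ × 1,840,000 L = 263,100 g as CaCO₃.
(a) Equivalents of H⁺ required: 263,100 ÷ 50 g/eq = 5262 eq = 5262 mol NaHSO₄.
(a) Mass of NaHSO₄: 5262 × 120.1 = 632,000 g.

(b) Volume: 1930 m³ = 1,930,000 L.
(b) Hardness to add: (210 − 92) = 118 mg/L as CaCO₃ × 1,930,000 L = 227,700 g as CaCO₃.
(b) Moles of Ca²⁺ (1 mol Ca²⁺ ≡ 1 mol CaCO₃): 227,700 / 100.1 g/mol = 2275 mol.
(b) Mass of CaCl₂·2H₂O: 2275 × 147 = 334,400 g.

(a) 632 kg; (b) 334 kg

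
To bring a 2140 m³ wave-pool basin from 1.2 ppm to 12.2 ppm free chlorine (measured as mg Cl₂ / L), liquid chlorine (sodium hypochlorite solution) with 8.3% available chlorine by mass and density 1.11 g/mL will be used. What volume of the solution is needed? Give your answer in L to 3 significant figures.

256 L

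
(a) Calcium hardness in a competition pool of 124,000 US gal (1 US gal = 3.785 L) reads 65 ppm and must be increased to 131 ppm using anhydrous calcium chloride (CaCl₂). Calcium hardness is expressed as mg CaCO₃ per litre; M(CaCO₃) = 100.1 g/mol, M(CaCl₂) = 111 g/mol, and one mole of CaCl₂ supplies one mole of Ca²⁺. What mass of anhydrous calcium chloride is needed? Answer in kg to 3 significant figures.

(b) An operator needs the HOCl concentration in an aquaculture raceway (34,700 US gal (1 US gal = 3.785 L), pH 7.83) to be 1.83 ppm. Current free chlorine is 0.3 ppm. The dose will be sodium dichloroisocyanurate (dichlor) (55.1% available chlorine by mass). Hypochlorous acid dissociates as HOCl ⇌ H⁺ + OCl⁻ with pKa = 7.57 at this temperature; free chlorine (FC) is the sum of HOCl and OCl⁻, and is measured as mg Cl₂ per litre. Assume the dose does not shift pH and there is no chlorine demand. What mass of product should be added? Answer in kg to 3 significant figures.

(a) 34.3 kg; (b) 1.16 kg

(a) Volume: 124,000 US gal × 3.785 L/gal = 469,340 L.
(a) Hardness to add: (131 − 65) = 66 mg/L as CaCO₃ × 469,340 L = 30,980 g as CaCO₃.
(a) Moles of Ca²⁺ (1 mol Ca²⁺ ≡ 1 mol CaCO₃): 30,980 / 100.1 g/mol = 309.5 mol.
(a) Mass of CaCl₂: 309.5 × 111 = 34,350 g.

(b) Volume: 34,700 US gal × 3.785 L/gal = 131,340 L.
(b) [OCl⁻]/[HOCl] = 10^(pH − pKa) = 10^(7.83 − 7.57) = 1.82; fraction as HOCl = 1/(1 + 1.82) = 0.3546.
(b) Free chlorine required for 1.83 ppm HOCl: 1.83 / 0.3546 = 5.16 ppm.
(b) FC to add: 5.16 − 0.3 = 4.86 mg/L as Cl₂.
(b) Cl₂ equivalent: 4.86 mg/L × 131,340 L = 638.3 g.
(b) Product at 55.1% available Cl: 638.3 / 0.551 = 1158 g.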